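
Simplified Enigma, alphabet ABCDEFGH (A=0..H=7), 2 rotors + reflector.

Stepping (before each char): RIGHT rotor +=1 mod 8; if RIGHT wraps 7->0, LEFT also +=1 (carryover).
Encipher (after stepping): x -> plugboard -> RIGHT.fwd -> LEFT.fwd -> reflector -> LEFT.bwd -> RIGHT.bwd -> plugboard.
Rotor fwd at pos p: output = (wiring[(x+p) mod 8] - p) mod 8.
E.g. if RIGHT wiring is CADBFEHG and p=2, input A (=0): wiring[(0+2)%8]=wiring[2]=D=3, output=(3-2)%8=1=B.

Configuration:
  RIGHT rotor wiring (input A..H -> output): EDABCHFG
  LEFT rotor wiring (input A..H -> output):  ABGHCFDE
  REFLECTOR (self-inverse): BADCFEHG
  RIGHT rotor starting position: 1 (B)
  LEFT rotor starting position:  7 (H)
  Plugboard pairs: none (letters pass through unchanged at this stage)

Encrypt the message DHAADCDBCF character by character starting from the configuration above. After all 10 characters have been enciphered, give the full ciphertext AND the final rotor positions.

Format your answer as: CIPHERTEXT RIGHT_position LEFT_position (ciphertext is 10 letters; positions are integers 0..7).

Answer: GDBHEDCGHG 3 0

Derivation:
Char 1 ('D'): step: R->2, L=7; D->plug->D->R->F->L->D->refl->C->L'->C->R'->G->plug->G
Char 2 ('H'): step: R->3, L=7; H->plug->H->R->F->L->D->refl->C->L'->C->R'->D->plug->D
Char 3 ('A'): step: R->4, L=7; A->plug->A->R->G->L->G->refl->H->L'->D->R'->B->plug->B
Char 4 ('A'): step: R->5, L=7; A->plug->A->R->C->L->C->refl->D->L'->F->R'->H->plug->H
Char 5 ('D'): step: R->6, L=7; D->plug->D->R->F->L->D->refl->C->L'->C->R'->E->plug->E
Char 6 ('C'): step: R->7, L=7; C->plug->C->R->E->L->A->refl->B->L'->B->R'->D->plug->D
Char 7 ('D'): step: R->0, L->0 (L advanced); D->plug->D->R->B->L->B->refl->A->L'->A->R'->C->plug->C
Char 8 ('B'): step: R->1, L=0; B->plug->B->R->H->L->E->refl->F->L'->F->R'->G->plug->G
Char 9 ('C'): step: R->2, L=0; C->plug->C->R->A->L->A->refl->B->L'->B->R'->H->plug->H
Char 10 ('F'): step: R->3, L=0; F->plug->F->R->B->L->B->refl->A->L'->A->R'->G->plug->G
Final: ciphertext=GDBHEDCGHG, RIGHT=3, LEFT=0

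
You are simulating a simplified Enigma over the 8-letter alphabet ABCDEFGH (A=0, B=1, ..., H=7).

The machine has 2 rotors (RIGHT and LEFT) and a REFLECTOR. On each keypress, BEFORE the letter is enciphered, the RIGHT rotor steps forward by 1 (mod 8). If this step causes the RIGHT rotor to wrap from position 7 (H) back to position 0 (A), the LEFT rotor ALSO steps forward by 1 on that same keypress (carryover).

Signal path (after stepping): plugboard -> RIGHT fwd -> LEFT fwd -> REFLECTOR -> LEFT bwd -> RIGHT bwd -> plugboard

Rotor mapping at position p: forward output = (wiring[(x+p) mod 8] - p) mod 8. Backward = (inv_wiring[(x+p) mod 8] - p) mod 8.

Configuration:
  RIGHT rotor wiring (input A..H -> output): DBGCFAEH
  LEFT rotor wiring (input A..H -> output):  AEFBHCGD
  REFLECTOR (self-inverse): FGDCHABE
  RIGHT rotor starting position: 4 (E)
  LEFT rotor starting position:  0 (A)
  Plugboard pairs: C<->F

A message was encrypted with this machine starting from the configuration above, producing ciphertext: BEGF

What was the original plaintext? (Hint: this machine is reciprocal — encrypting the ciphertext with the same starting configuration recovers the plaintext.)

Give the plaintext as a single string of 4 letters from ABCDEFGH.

Answer: GHBC

Derivation:
Char 1 ('B'): step: R->5, L=0; B->plug->B->R->H->L->D->refl->C->L'->F->R'->G->plug->G
Char 2 ('E'): step: R->6, L=0; E->plug->E->R->A->L->A->refl->F->L'->C->R'->H->plug->H
Char 3 ('G'): step: R->7, L=0; G->plug->G->R->B->L->E->refl->H->L'->E->R'->B->plug->B
Char 4 ('F'): step: R->0, L->1 (L advanced); F->plug->C->R->G->L->C->refl->D->L'->A->R'->F->plug->C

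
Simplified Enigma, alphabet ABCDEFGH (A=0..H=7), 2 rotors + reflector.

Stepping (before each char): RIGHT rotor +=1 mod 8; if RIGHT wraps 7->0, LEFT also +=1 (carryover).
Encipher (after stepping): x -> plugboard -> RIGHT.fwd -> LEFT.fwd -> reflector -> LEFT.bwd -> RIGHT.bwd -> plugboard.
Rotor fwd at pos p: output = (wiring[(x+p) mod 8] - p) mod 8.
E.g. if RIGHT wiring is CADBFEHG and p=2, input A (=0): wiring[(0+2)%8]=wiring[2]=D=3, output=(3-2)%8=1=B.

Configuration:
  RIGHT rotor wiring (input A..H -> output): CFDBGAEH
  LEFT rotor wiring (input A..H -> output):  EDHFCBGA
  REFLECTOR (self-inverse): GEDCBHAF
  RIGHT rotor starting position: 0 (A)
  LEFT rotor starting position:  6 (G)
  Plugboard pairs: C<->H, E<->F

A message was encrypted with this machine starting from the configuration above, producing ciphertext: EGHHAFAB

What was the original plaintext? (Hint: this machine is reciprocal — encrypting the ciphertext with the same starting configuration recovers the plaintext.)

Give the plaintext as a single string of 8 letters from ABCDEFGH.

Answer: DFBADEFF

Derivation:
Char 1 ('E'): step: R->1, L=6; E->plug->F->R->D->L->F->refl->H->L'->F->R'->D->plug->D
Char 2 ('G'): step: R->2, L=6; G->plug->G->R->A->L->A->refl->G->L'->C->R'->E->plug->F
Char 3 ('H'): step: R->3, L=6; H->plug->C->R->F->L->H->refl->F->L'->D->R'->B->plug->B
Char 4 ('H'): step: R->4, L=6; H->plug->C->R->A->L->A->refl->G->L'->C->R'->A->plug->A
Char 5 ('A'): step: R->5, L=6; A->plug->A->R->D->L->F->refl->H->L'->F->R'->D->plug->D
Char 6 ('F'): step: R->6, L=6; F->plug->E->R->F->L->H->refl->F->L'->D->R'->F->plug->E
Char 7 ('A'): step: R->7, L=6; A->plug->A->R->A->L->A->refl->G->L'->C->R'->E->plug->F
Char 8 ('B'): step: R->0, L->7 (L advanced); B->plug->B->R->F->L->D->refl->C->L'->G->R'->E->plug->F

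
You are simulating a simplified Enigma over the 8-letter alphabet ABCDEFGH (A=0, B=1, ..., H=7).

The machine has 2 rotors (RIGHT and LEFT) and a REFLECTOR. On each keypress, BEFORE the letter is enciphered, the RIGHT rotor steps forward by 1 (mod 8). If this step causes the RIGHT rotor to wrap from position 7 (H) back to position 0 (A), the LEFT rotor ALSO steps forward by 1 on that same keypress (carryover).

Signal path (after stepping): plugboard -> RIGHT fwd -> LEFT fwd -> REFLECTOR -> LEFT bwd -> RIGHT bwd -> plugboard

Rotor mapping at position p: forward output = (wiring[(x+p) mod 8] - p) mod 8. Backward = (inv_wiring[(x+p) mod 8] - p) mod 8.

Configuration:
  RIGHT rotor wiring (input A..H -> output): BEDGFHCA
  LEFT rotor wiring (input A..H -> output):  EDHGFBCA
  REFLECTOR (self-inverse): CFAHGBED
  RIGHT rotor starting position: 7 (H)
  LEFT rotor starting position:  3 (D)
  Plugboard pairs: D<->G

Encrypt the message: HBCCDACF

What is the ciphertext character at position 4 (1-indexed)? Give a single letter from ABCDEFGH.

Char 1 ('H'): step: R->0, L->4 (L advanced); H->plug->H->R->A->L->B->refl->F->L'->B->R'->A->plug->A
Char 2 ('B'): step: R->1, L=4; B->plug->B->R->C->L->G->refl->E->L'->D->R'->A->plug->A
Char 3 ('C'): step: R->2, L=4; C->plug->C->R->D->L->E->refl->G->L'->C->R'->H->plug->H
Char 4 ('C'): step: R->3, L=4; C->plug->C->R->E->L->A->refl->C->L'->H->R'->D->plug->G

G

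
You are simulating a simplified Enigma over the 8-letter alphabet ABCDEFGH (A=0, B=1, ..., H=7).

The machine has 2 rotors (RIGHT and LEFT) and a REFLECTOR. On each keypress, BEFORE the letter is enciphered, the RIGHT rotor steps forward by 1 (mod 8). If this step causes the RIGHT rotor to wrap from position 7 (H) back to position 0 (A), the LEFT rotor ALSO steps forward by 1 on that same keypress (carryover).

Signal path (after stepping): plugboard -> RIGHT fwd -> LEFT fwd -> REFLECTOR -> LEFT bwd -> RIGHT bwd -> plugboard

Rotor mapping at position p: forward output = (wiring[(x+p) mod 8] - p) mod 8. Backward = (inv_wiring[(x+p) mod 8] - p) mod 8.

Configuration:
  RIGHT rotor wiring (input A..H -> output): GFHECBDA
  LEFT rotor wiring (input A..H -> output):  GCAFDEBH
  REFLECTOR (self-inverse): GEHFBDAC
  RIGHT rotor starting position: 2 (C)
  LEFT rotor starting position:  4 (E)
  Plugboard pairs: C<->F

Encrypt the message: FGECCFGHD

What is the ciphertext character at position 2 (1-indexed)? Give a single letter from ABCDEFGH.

Char 1 ('F'): step: R->3, L=4; F->plug->C->R->G->L->E->refl->B->L'->H->R'->B->plug->B
Char 2 ('G'): step: R->4, L=4; G->plug->G->R->D->L->D->refl->F->L'->C->R'->E->plug->E

E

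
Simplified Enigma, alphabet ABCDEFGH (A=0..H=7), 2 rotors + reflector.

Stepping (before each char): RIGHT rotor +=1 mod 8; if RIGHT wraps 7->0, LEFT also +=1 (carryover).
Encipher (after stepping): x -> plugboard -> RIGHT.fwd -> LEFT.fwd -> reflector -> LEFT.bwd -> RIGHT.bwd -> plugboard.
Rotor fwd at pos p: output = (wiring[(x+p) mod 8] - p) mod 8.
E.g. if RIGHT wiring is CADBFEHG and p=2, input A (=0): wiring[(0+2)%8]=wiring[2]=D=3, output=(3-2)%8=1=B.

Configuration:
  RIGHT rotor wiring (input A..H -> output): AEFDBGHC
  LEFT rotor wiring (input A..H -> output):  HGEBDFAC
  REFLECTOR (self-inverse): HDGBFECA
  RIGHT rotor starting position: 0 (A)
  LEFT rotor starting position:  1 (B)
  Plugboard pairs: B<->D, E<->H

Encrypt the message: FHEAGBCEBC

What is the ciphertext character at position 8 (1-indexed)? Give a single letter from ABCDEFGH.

Char 1 ('F'): step: R->1, L=1; F->plug->F->R->G->L->B->refl->D->L'->B->R'->G->plug->G
Char 2 ('H'): step: R->2, L=1; H->plug->E->R->F->L->H->refl->A->L'->C->R'->H->plug->E
Char 3 ('E'): step: R->3, L=1; E->plug->H->R->C->L->A->refl->H->L'->F->R'->F->plug->F
Char 4 ('A'): step: R->4, L=1; A->plug->A->R->F->L->H->refl->A->L'->C->R'->B->plug->D
Char 5 ('G'): step: R->5, L=1; G->plug->G->R->G->L->B->refl->D->L'->B->R'->A->plug->A
Char 6 ('B'): step: R->6, L=1; B->plug->D->R->G->L->B->refl->D->L'->B->R'->A->plug->A
Char 7 ('C'): step: R->7, L=1; C->plug->C->R->F->L->H->refl->A->L'->C->R'->F->plug->F
Char 8 ('E'): step: R->0, L->2 (L advanced); E->plug->H->R->C->L->B->refl->D->L'->D->R'->D->plug->B

B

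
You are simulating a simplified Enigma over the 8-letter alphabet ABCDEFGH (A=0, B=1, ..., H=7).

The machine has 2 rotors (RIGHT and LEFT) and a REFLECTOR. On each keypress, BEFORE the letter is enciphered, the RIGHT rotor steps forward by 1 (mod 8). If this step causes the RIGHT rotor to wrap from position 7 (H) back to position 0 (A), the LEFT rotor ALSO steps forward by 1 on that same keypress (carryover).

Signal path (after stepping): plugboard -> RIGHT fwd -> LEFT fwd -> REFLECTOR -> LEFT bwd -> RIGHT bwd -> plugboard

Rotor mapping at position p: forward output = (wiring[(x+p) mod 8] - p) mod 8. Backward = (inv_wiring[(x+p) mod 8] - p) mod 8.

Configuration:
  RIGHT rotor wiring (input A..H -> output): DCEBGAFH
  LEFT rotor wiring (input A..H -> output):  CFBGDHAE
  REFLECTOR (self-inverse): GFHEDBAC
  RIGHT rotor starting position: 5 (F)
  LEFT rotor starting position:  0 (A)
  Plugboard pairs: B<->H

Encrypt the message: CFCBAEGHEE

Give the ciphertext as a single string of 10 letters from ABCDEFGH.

Answer: GHDEHBFDGF

Derivation:
Char 1 ('C'): step: R->6, L=0; C->plug->C->R->F->L->H->refl->C->L'->A->R'->G->plug->G
Char 2 ('F'): step: R->7, L=0; F->plug->F->R->H->L->E->refl->D->L'->E->R'->B->plug->H
Char 3 ('C'): step: R->0, L->1 (L advanced); C->plug->C->R->E->L->G->refl->A->L'->B->R'->D->plug->D
Char 4 ('B'): step: R->1, L=1; B->plug->H->R->C->L->F->refl->B->L'->H->R'->E->plug->E
Char 5 ('A'): step: R->2, L=1; A->plug->A->R->C->L->F->refl->B->L'->H->R'->B->plug->H
Char 6 ('E'): step: R->3, L=1; E->plug->E->R->E->L->G->refl->A->L'->B->R'->H->plug->B
Char 7 ('G'): step: R->4, L=1; G->plug->G->R->A->L->E->refl->D->L'->G->R'->F->plug->F
Char 8 ('H'): step: R->5, L=1; H->plug->B->R->A->L->E->refl->D->L'->G->R'->D->plug->D
Char 9 ('E'): step: R->6, L=1; E->plug->E->R->G->L->D->refl->E->L'->A->R'->G->plug->G
Char 10 ('E'): step: R->7, L=1; E->plug->E->R->C->L->F->refl->B->L'->H->R'->F->plug->F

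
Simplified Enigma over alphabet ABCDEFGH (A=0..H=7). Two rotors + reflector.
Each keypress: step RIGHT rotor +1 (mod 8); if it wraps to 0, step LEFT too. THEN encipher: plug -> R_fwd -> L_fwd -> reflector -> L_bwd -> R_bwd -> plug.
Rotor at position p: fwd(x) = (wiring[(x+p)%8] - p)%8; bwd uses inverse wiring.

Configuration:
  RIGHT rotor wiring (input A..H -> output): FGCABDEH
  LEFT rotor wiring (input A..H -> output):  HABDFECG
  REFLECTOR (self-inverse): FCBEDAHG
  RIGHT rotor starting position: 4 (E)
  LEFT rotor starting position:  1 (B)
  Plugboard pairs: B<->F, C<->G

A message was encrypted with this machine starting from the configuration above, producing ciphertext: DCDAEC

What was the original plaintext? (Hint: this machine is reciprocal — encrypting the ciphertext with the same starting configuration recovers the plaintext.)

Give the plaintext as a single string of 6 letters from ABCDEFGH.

Answer: FECGAD

Derivation:
Char 1 ('D'): step: R->5, L=1; D->plug->D->R->A->L->H->refl->G->L'->H->R'->B->plug->F
Char 2 ('C'): step: R->6, L=1; C->plug->G->R->D->L->E->refl->D->L'->E->R'->E->plug->E
Char 3 ('D'): step: R->7, L=1; D->plug->D->R->D->L->E->refl->D->L'->E->R'->G->plug->C
Char 4 ('A'): step: R->0, L->2 (L advanced); A->plug->A->R->F->L->E->refl->D->L'->C->R'->C->plug->G
Char 5 ('E'): step: R->1, L=2; E->plug->E->R->C->L->D->refl->E->L'->F->R'->A->plug->A
Char 6 ('C'): step: R->2, L=2; C->plug->G->R->D->L->C->refl->B->L'->B->R'->D->plug->D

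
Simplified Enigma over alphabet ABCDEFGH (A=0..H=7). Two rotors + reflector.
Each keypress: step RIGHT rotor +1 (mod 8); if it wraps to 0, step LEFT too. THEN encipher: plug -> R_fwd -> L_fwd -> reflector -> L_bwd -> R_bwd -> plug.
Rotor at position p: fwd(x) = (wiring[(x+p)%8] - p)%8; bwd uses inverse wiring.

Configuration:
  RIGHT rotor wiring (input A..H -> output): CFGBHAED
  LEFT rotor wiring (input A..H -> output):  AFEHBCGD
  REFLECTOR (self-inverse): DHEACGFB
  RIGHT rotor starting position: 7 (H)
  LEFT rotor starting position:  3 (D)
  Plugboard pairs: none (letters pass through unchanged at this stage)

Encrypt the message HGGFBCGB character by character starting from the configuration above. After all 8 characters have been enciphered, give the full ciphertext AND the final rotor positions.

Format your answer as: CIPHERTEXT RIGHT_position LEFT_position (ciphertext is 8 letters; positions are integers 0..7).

Answer: BAFAGBEH 7 4

Derivation:
Char 1 ('H'): step: R->0, L->4 (L advanced); H->plug->H->R->D->L->H->refl->B->L'->F->R'->B->plug->B
Char 2 ('G'): step: R->1, L=4; G->plug->G->R->C->L->C->refl->E->L'->E->R'->A->plug->A
Char 3 ('G'): step: R->2, L=4; G->plug->G->R->A->L->F->refl->G->L'->B->R'->F->plug->F
Char 4 ('F'): step: R->3, L=4; F->plug->F->R->H->L->D->refl->A->L'->G->R'->A->plug->A
Char 5 ('B'): step: R->4, L=4; B->plug->B->R->E->L->E->refl->C->L'->C->R'->G->plug->G
Char 6 ('C'): step: R->5, L=4; C->plug->C->R->G->L->A->refl->D->L'->H->R'->B->plug->B
Char 7 ('G'): step: R->6, L=4; G->plug->G->R->B->L->G->refl->F->L'->A->R'->E->plug->E
Char 8 ('B'): step: R->7, L=4; B->plug->B->R->D->L->H->refl->B->L'->F->R'->H->plug->H
Final: ciphertext=BAFAGBEH, RIGHT=7, LEFT=4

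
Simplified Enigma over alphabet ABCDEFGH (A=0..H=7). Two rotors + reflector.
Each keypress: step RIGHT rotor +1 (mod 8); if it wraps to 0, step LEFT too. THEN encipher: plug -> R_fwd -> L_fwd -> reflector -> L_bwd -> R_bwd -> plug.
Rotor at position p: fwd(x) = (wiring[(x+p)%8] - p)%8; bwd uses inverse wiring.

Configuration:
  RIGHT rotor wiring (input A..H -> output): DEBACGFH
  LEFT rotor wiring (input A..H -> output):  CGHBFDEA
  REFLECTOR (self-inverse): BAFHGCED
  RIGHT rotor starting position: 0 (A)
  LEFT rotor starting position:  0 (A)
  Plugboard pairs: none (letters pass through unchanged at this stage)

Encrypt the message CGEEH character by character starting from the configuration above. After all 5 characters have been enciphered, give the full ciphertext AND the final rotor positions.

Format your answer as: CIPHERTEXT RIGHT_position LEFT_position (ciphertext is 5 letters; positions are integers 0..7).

Char 1 ('C'): step: R->1, L=0; C->plug->C->R->H->L->A->refl->B->L'->D->R'->A->plug->A
Char 2 ('G'): step: R->2, L=0; G->plug->G->R->B->L->G->refl->E->L'->G->R'->B->plug->B
Char 3 ('E'): step: R->3, L=0; E->plug->E->R->E->L->F->refl->C->L'->A->R'->F->plug->F
Char 4 ('E'): step: R->4, L=0; E->plug->E->R->H->L->A->refl->B->L'->D->R'->D->plug->D
Char 5 ('H'): step: R->5, L=0; H->plug->H->R->F->L->D->refl->H->L'->C->R'->C->plug->C
Final: ciphertext=ABFDC, RIGHT=5, LEFT=0

Answer: ABFDC 5 0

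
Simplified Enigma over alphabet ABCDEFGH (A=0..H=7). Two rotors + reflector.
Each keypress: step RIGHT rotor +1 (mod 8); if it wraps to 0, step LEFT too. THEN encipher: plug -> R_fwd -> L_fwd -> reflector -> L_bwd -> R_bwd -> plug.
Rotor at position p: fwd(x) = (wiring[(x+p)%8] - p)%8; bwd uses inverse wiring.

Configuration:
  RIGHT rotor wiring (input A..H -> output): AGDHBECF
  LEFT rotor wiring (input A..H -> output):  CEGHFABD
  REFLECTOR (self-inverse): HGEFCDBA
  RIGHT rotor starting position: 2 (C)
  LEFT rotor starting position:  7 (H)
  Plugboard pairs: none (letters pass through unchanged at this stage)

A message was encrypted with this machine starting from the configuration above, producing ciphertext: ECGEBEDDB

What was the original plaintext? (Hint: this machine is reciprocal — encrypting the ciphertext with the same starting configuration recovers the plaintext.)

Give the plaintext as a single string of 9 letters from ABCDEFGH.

Char 1 ('E'): step: R->3, L=7; E->plug->E->R->C->L->F->refl->D->L'->B->R'->C->plug->C
Char 2 ('C'): step: R->4, L=7; C->plug->C->R->G->L->B->refl->G->L'->F->R'->A->plug->A
Char 3 ('G'): step: R->5, L=7; G->plug->G->R->C->L->F->refl->D->L'->B->R'->E->plug->E
Char 4 ('E'): step: R->6, L=7; E->plug->E->R->F->L->G->refl->B->L'->G->R'->H->plug->H
Char 5 ('B'): step: R->7, L=7; B->plug->B->R->B->L->D->refl->F->L'->C->R'->F->plug->F
Char 6 ('E'): step: R->0, L->0 (L advanced); E->plug->E->R->B->L->E->refl->C->L'->A->R'->A->plug->A
Char 7 ('D'): step: R->1, L=0; D->plug->D->R->A->L->C->refl->E->L'->B->R'->F->plug->F
Char 8 ('D'): step: R->2, L=0; D->plug->D->R->C->L->G->refl->B->L'->G->R'->G->plug->G
Char 9 ('B'): step: R->3, L=0; B->plug->B->R->G->L->B->refl->G->L'->C->R'->E->plug->E

Answer: CAEHFAFGE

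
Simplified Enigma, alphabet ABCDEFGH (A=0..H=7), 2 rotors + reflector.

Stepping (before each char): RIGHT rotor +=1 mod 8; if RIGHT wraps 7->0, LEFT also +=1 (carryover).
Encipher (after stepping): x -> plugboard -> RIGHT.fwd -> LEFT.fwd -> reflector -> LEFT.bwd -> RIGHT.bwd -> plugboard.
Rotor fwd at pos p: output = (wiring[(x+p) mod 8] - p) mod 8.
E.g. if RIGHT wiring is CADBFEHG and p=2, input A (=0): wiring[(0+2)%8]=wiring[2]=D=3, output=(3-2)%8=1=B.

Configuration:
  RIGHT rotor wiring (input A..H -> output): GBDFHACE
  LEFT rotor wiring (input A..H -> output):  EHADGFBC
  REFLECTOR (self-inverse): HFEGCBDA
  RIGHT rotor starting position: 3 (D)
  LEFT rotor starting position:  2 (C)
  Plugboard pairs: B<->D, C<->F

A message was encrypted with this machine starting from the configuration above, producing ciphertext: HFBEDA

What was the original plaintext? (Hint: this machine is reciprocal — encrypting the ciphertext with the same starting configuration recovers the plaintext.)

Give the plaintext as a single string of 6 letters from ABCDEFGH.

Char 1 ('H'): step: R->4, L=2; H->plug->H->R->B->L->B->refl->F->L'->H->R'->G->plug->G
Char 2 ('F'): step: R->5, L=2; F->plug->C->R->H->L->F->refl->B->L'->B->R'->D->plug->B
Char 3 ('B'): step: R->6, L=2; B->plug->D->R->D->L->D->refl->G->L'->A->R'->C->plug->F
Char 4 ('E'): step: R->7, L=2; E->plug->E->R->G->L->C->refl->E->L'->C->R'->C->plug->F
Char 5 ('D'): step: R->0, L->3 (L advanced); D->plug->B->R->B->L->D->refl->G->L'->D->R'->C->plug->F
Char 6 ('A'): step: R->1, L=3; A->plug->A->R->A->L->A->refl->H->L'->E->R'->C->plug->F

Answer: GBFFFF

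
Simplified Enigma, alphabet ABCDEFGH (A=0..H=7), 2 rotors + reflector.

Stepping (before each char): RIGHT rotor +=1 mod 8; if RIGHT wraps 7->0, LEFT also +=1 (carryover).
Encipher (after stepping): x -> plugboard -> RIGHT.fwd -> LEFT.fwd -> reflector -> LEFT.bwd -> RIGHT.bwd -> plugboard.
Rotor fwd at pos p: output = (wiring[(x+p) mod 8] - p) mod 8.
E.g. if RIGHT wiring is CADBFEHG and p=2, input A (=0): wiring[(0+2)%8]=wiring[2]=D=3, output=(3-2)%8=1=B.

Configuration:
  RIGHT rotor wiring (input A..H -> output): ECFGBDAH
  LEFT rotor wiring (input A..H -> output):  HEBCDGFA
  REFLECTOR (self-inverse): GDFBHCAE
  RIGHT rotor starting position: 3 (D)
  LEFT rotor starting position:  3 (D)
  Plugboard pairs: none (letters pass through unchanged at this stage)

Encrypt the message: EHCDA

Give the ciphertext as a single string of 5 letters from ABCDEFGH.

Char 1 ('E'): step: R->4, L=3; E->plug->E->R->A->L->H->refl->E->L'->F->R'->A->plug->A
Char 2 ('H'): step: R->5, L=3; H->plug->H->R->E->L->F->refl->C->L'->D->R'->B->plug->B
Char 3 ('C'): step: R->6, L=3; C->plug->C->R->G->L->B->refl->D->L'->C->R'->A->plug->A
Char 4 ('D'): step: R->7, L=3; D->plug->D->R->G->L->B->refl->D->L'->C->R'->F->plug->F
Char 5 ('A'): step: R->0, L->4 (L advanced); A->plug->A->R->E->L->D->refl->B->L'->C->R'->B->plug->B

Answer: ABAFB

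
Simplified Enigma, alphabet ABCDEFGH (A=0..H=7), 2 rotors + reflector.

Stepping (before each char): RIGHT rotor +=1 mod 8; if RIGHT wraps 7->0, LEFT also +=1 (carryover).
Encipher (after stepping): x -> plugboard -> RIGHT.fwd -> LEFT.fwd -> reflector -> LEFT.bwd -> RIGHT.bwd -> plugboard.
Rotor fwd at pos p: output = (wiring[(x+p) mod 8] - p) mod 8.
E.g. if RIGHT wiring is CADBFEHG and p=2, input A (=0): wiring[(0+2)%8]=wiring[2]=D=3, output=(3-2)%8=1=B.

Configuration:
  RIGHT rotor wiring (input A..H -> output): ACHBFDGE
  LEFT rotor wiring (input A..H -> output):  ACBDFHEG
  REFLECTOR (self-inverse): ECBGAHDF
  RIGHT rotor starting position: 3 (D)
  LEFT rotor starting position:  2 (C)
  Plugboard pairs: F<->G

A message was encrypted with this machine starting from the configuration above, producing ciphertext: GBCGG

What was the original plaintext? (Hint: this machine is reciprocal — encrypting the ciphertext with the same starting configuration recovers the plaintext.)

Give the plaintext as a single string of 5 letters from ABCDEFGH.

Answer: CFBED

Derivation:
Char 1 ('G'): step: R->4, L=2; G->plug->F->R->G->L->G->refl->D->L'->C->R'->C->plug->C
Char 2 ('B'): step: R->5, L=2; B->plug->B->R->B->L->B->refl->C->L'->E->R'->G->plug->F
Char 3 ('C'): step: R->6, L=2; C->plug->C->R->C->L->D->refl->G->L'->G->R'->B->plug->B
Char 4 ('G'): step: R->7, L=2; G->plug->F->R->G->L->G->refl->D->L'->C->R'->E->plug->E
Char 5 ('G'): step: R->0, L->3 (L advanced); G->plug->F->R->D->L->B->refl->C->L'->B->R'->D->plug->D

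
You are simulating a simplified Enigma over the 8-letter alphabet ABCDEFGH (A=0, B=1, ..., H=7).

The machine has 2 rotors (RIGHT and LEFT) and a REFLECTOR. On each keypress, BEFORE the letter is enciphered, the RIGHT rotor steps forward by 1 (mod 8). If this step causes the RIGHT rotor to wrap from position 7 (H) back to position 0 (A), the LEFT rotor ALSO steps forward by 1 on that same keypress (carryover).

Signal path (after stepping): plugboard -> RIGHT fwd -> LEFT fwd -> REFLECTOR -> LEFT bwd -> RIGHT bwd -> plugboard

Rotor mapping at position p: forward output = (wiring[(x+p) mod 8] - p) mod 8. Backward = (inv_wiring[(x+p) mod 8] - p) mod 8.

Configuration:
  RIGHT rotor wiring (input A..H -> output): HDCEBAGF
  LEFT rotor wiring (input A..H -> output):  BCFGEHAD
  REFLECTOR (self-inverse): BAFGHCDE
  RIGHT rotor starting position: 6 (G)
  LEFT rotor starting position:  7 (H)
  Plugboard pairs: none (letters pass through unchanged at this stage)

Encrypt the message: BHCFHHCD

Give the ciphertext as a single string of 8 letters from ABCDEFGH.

Answer: CDECDGEE

Derivation:
Char 1 ('B'): step: R->7, L=7; B->plug->B->R->A->L->E->refl->H->L'->E->R'->C->plug->C
Char 2 ('H'): step: R->0, L->0 (L advanced); H->plug->H->R->F->L->H->refl->E->L'->E->R'->D->plug->D
Char 3 ('C'): step: R->1, L=0; C->plug->C->R->D->L->G->refl->D->L'->H->R'->E->plug->E
Char 4 ('F'): step: R->2, L=0; F->plug->F->R->D->L->G->refl->D->L'->H->R'->C->plug->C
Char 5 ('H'): step: R->3, L=0; H->plug->H->R->H->L->D->refl->G->L'->D->R'->D->plug->D
Char 6 ('H'): step: R->4, L=0; H->plug->H->R->A->L->B->refl->A->L'->G->R'->G->plug->G
Char 7 ('C'): step: R->5, L=0; C->plug->C->R->A->L->B->refl->A->L'->G->R'->E->plug->E
Char 8 ('D'): step: R->6, L=0; D->plug->D->R->F->L->H->refl->E->L'->E->R'->E->plug->E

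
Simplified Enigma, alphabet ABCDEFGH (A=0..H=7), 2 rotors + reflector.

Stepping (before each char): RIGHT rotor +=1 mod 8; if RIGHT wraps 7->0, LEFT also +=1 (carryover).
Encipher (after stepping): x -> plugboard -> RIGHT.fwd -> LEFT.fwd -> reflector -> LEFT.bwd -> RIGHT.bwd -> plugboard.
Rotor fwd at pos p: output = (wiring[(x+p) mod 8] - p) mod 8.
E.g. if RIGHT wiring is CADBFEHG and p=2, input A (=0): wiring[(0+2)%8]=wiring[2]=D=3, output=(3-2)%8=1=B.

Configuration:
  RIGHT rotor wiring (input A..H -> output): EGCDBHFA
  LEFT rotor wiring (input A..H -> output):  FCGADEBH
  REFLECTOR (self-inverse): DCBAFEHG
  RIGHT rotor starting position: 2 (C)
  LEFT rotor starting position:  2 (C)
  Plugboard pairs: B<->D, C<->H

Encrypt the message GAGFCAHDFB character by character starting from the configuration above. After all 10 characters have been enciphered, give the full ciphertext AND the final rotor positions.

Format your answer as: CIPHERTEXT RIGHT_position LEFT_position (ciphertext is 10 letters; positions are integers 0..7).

Char 1 ('G'): step: R->3, L=2; G->plug->G->R->D->L->C->refl->B->L'->C->R'->D->plug->B
Char 2 ('A'): step: R->4, L=2; A->plug->A->R->F->L->F->refl->E->L'->A->R'->E->plug->E
Char 3 ('G'): step: R->5, L=2; G->plug->G->R->G->L->D->refl->A->L'->H->R'->D->plug->B
Char 4 ('F'): step: R->6, L=2; F->plug->F->R->F->L->F->refl->E->L'->A->R'->D->plug->B
Char 5 ('C'): step: R->7, L=2; C->plug->H->R->G->L->D->refl->A->L'->H->R'->C->plug->H
Char 6 ('A'): step: R->0, L->3 (L advanced); A->plug->A->R->E->L->E->refl->F->L'->A->R'->H->plug->C
Char 7 ('H'): step: R->1, L=3; H->plug->C->R->C->L->B->refl->C->L'->F->R'->A->plug->A
Char 8 ('D'): step: R->2, L=3; D->plug->B->R->B->L->A->refl->D->L'->H->R'->C->plug->H
Char 9 ('F'): step: R->3, L=3; F->plug->F->R->B->L->A->refl->D->L'->H->R'->H->plug->C
Char 10 ('B'): step: R->4, L=3; B->plug->D->R->E->L->E->refl->F->L'->A->R'->E->plug->E
Final: ciphertext=BEBBHCAHCE, RIGHT=4, LEFT=3

Answer: BEBBHCAHCE 4 3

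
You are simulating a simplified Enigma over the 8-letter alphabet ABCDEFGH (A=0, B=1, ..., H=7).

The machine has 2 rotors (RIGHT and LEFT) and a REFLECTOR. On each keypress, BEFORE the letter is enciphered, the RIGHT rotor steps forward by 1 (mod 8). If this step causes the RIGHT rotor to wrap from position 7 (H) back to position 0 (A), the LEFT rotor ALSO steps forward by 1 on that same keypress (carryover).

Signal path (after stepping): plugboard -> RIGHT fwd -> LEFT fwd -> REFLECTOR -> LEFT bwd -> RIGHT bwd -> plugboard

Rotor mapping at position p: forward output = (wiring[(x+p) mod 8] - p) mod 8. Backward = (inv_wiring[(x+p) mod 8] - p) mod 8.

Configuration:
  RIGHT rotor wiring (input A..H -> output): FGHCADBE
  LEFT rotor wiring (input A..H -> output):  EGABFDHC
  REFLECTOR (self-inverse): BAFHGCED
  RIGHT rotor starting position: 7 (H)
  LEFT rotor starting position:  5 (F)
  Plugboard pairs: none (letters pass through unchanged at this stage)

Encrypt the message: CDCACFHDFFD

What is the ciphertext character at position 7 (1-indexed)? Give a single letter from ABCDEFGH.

Char 1 ('C'): step: R->0, L->6 (L advanced); C->plug->C->R->H->L->F->refl->C->L'->E->R'->H->plug->H
Char 2 ('D'): step: R->1, L=6; D->plug->D->R->H->L->F->refl->C->L'->E->R'->H->plug->H
Char 3 ('C'): step: R->2, L=6; C->plug->C->R->G->L->H->refl->D->L'->F->R'->A->plug->A
Char 4 ('A'): step: R->3, L=6; A->plug->A->R->H->L->F->refl->C->L'->E->R'->H->plug->H
Char 5 ('C'): step: R->4, L=6; C->plug->C->R->F->L->D->refl->H->L'->G->R'->H->plug->H
Char 6 ('F'): step: R->5, L=6; F->plug->F->R->C->L->G->refl->E->L'->B->R'->E->plug->E
Char 7 ('H'): step: R->6, L=6; H->plug->H->R->F->L->D->refl->H->L'->G->R'->B->plug->B

B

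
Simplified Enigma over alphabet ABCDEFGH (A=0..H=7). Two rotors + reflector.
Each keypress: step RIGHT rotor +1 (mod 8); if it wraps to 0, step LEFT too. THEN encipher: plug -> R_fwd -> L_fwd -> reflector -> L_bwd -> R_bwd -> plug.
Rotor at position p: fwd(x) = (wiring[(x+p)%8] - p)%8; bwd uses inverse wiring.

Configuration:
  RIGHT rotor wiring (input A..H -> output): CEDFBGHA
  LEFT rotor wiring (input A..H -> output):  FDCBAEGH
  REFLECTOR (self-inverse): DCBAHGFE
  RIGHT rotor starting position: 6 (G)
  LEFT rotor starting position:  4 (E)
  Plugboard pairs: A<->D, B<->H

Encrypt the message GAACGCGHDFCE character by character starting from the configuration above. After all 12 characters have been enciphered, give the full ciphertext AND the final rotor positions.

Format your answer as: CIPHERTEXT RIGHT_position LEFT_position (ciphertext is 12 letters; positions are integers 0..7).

Answer: EHFHDGFDFEHG 2 6

Derivation:
Char 1 ('G'): step: R->7, L=4; G->plug->G->R->H->L->F->refl->G->L'->G->R'->E->plug->E
Char 2 ('A'): step: R->0, L->5 (L advanced); A->plug->D->R->F->L->F->refl->G->L'->E->R'->B->plug->H
Char 3 ('A'): step: R->1, L=5; A->plug->D->R->A->L->H->refl->E->L'->G->R'->F->plug->F
Char 4 ('C'): step: R->2, L=5; C->plug->C->R->H->L->D->refl->A->L'->D->R'->B->plug->H
Char 5 ('G'): step: R->3, L=5; G->plug->G->R->B->L->B->refl->C->L'->C->R'->A->plug->D
Char 6 ('C'): step: R->4, L=5; C->plug->C->R->D->L->A->refl->D->L'->H->R'->G->plug->G
Char 7 ('G'): step: R->5, L=5; G->plug->G->R->A->L->H->refl->E->L'->G->R'->F->plug->F
Char 8 ('H'): step: R->6, L=5; H->plug->B->R->C->L->C->refl->B->L'->B->R'->A->plug->D
Char 9 ('D'): step: R->7, L=5; D->plug->A->R->B->L->B->refl->C->L'->C->R'->F->plug->F
Char 10 ('F'): step: R->0, L->6 (L advanced); F->plug->F->R->G->L->C->refl->B->L'->B->R'->E->plug->E
Char 11 ('C'): step: R->1, L=6; C->plug->C->R->E->L->E->refl->H->L'->C->R'->B->plug->H
Char 12 ('E'): step: R->2, L=6; E->plug->E->R->F->L->D->refl->A->L'->A->R'->G->plug->G
Final: ciphertext=EHFHDGFDFEHG, RIGHT=2, LEFT=6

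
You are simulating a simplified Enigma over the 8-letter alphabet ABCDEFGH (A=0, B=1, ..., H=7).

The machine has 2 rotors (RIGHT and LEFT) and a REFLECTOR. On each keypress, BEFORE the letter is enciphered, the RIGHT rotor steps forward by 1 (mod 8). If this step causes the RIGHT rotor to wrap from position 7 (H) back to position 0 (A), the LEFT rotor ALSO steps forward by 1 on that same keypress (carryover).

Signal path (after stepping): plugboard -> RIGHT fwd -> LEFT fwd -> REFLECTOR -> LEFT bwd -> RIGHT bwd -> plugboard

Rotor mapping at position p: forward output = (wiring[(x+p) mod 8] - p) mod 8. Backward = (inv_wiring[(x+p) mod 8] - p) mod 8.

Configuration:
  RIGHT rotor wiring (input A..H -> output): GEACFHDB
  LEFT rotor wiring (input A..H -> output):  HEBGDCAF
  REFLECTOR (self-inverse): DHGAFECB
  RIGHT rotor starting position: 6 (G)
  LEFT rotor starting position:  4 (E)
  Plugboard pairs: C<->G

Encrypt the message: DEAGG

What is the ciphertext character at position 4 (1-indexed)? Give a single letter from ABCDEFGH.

Char 1 ('D'): step: R->7, L=4; D->plug->D->R->B->L->G->refl->C->L'->H->R'->B->plug->B
Char 2 ('E'): step: R->0, L->5 (L advanced); E->plug->E->R->F->L->E->refl->F->L'->A->R'->C->plug->G
Char 3 ('A'): step: R->1, L=5; A->plug->A->R->D->L->C->refl->G->L'->H->R'->B->plug->B
Char 4 ('G'): step: R->2, L=5; G->plug->C->R->D->L->C->refl->G->L'->H->R'->F->plug->F

F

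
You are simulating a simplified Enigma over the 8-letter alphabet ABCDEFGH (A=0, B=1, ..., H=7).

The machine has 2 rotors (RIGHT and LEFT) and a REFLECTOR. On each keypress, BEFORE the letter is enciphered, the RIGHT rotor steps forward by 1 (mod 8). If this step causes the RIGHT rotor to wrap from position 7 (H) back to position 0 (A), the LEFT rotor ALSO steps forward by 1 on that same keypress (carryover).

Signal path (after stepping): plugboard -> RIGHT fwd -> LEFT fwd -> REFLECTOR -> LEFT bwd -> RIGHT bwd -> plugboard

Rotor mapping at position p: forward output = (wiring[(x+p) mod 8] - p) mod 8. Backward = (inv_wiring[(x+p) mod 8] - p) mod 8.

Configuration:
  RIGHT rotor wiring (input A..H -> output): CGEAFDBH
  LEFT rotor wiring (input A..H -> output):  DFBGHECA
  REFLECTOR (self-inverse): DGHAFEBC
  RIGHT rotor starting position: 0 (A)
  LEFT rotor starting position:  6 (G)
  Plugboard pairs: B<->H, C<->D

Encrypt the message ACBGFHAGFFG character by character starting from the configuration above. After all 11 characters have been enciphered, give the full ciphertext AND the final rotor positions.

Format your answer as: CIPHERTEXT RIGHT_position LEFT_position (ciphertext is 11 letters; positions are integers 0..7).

Answer: CDGFAABHEEE 3 7

Derivation:
Char 1 ('A'): step: R->1, L=6; A->plug->A->R->F->L->A->refl->D->L'->E->R'->D->plug->C
Char 2 ('C'): step: R->2, L=6; C->plug->D->R->B->L->C->refl->H->L'->D->R'->C->plug->D
Char 3 ('B'): step: R->3, L=6; B->plug->H->R->B->L->C->refl->H->L'->D->R'->G->plug->G
Char 4 ('G'): step: R->4, L=6; G->plug->G->R->A->L->E->refl->F->L'->C->R'->F->plug->F
Char 5 ('F'): step: R->5, L=6; F->plug->F->R->H->L->G->refl->B->L'->G->R'->A->plug->A
Char 6 ('H'): step: R->6, L=6; H->plug->B->R->B->L->C->refl->H->L'->D->R'->A->plug->A
Char 7 ('A'): step: R->7, L=6; A->plug->A->R->A->L->E->refl->F->L'->C->R'->H->plug->B
Char 8 ('G'): step: R->0, L->7 (L advanced); G->plug->G->R->B->L->E->refl->F->L'->G->R'->B->plug->H
Char 9 ('F'): step: R->1, L=7; F->plug->F->R->A->L->B->refl->G->L'->C->R'->E->plug->E
Char 10 ('F'): step: R->2, L=7; F->plug->F->R->F->L->A->refl->D->L'->H->R'->E->plug->E
Char 11 ('G'): step: R->3, L=7; G->plug->G->R->D->L->C->refl->H->L'->E->R'->E->plug->E
Final: ciphertext=CDGFAABHEEE, RIGHT=3, LEFT=7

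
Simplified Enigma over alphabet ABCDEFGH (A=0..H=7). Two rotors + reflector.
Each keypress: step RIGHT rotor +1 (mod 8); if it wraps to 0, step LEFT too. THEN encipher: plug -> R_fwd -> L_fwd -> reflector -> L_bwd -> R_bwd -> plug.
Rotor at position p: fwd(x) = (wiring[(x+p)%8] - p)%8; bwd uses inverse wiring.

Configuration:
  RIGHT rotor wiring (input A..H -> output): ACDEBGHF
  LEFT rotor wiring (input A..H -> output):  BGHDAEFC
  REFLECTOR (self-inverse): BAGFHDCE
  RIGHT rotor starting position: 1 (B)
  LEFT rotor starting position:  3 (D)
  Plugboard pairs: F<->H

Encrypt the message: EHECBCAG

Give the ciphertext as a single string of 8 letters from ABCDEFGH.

Char 1 ('E'): step: R->2, L=3; E->plug->E->R->F->L->G->refl->C->L'->D->R'->F->plug->H
Char 2 ('H'): step: R->3, L=3; H->plug->F->R->F->L->G->refl->C->L'->D->R'->C->plug->C
Char 3 ('E'): step: R->4, L=3; E->plug->E->R->E->L->H->refl->E->L'->H->R'->G->plug->G
Char 4 ('C'): step: R->5, L=3; C->plug->C->R->A->L->A->refl->B->L'->C->R'->B->plug->B
Char 5 ('B'): step: R->6, L=3; B->plug->B->R->H->L->E->refl->H->L'->E->R'->D->plug->D
Char 6 ('C'): step: R->7, L=3; C->plug->C->R->D->L->C->refl->G->L'->F->R'->E->plug->E
Char 7 ('A'): step: R->0, L->4 (L advanced); A->plug->A->R->A->L->E->refl->H->L'->H->R'->G->plug->G
Char 8 ('G'): step: R->1, L=4; G->plug->G->R->E->L->F->refl->D->L'->G->R'->F->plug->H

Answer: HCGBDEGH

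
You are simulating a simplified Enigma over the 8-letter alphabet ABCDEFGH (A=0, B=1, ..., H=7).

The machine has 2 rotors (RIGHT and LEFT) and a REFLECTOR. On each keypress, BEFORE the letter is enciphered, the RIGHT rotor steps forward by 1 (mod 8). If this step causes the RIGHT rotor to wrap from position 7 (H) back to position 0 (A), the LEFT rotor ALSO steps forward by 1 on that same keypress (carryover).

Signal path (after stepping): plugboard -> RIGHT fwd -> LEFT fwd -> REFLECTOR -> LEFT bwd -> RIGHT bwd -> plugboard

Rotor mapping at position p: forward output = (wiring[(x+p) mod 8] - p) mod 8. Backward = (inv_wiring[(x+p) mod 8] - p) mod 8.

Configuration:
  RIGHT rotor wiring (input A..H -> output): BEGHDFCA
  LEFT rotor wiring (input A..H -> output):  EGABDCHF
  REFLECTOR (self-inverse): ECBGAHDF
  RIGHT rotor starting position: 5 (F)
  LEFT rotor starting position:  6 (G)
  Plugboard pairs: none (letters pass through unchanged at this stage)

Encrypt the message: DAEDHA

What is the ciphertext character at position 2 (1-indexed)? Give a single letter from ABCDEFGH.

Char 1 ('D'): step: R->6, L=6; D->plug->D->R->G->L->F->refl->H->L'->B->R'->F->plug->F
Char 2 ('A'): step: R->7, L=6; A->plug->A->R->B->L->H->refl->F->L'->G->R'->G->plug->G

G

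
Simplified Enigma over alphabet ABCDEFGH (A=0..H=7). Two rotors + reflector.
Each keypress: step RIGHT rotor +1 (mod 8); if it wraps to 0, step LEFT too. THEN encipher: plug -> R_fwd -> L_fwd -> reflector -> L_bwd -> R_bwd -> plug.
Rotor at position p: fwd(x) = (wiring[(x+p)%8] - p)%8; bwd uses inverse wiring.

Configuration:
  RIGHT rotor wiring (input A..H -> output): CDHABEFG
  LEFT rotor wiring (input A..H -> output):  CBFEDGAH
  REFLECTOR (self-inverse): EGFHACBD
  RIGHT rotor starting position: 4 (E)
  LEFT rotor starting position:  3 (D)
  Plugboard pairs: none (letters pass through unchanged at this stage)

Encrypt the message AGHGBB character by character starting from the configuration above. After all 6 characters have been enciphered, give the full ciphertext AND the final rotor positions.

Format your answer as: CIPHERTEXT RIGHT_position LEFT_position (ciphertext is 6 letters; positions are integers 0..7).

Answer: GADEFF 2 4

Derivation:
Char 1 ('A'): step: R->5, L=3; A->plug->A->R->H->L->C->refl->F->L'->D->R'->G->plug->G
Char 2 ('G'): step: R->6, L=3; G->plug->G->R->D->L->F->refl->C->L'->H->R'->A->plug->A
Char 3 ('H'): step: R->7, L=3; H->plug->H->R->G->L->G->refl->B->L'->A->R'->D->plug->D
Char 4 ('G'): step: R->0, L->4 (L advanced); G->plug->G->R->F->L->F->refl->C->L'->B->R'->E->plug->E
Char 5 ('B'): step: R->1, L=4; B->plug->B->R->G->L->B->refl->G->L'->E->R'->F->plug->F
Char 6 ('B'): step: R->2, L=4; B->plug->B->R->G->L->B->refl->G->L'->E->R'->F->plug->F
Final: ciphertext=GADEFF, RIGHT=2, LEFT=4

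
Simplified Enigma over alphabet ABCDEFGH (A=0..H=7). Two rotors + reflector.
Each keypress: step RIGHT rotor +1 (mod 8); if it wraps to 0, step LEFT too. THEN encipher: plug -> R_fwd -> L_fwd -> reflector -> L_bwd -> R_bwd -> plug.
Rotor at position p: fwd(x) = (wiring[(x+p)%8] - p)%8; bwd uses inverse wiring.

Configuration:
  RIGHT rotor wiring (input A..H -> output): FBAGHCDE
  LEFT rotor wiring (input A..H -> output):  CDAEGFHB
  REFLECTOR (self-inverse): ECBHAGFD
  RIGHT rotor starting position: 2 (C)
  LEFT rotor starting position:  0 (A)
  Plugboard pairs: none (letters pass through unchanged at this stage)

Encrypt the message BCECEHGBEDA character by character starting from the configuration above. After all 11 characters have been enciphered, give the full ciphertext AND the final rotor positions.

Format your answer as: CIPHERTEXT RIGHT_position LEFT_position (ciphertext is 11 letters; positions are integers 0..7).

Char 1 ('B'): step: R->3, L=0; B->plug->B->R->E->L->G->refl->F->L'->F->R'->H->plug->H
Char 2 ('C'): step: R->4, L=0; C->plug->C->R->H->L->B->refl->C->L'->A->R'->D->plug->D
Char 3 ('E'): step: R->5, L=0; E->plug->E->R->E->L->G->refl->F->L'->F->R'->A->plug->A
Char 4 ('C'): step: R->6, L=0; C->plug->C->R->H->L->B->refl->C->L'->A->R'->F->plug->F
Char 5 ('E'): step: R->7, L=0; E->plug->E->R->H->L->B->refl->C->L'->A->R'->F->plug->F
Char 6 ('H'): step: R->0, L->1 (L advanced); H->plug->H->R->E->L->E->refl->A->L'->G->R'->D->plug->D
Char 7 ('G'): step: R->1, L=1; G->plug->G->R->D->L->F->refl->G->L'->F->R'->C->plug->C
Char 8 ('B'): step: R->2, L=1; B->plug->B->R->E->L->E->refl->A->L'->G->R'->A->plug->A
Char 9 ('E'): step: R->3, L=1; E->plug->E->R->B->L->H->refl->D->L'->C->R'->F->plug->F
Char 10 ('D'): step: R->4, L=1; D->plug->D->R->A->L->C->refl->B->L'->H->R'->C->plug->C
Char 11 ('A'): step: R->5, L=1; A->plug->A->R->F->L->G->refl->F->L'->D->R'->F->plug->F
Final: ciphertext=HDAFFDCAFCF, RIGHT=5, LEFT=1

Answer: HDAFFDCAFCF 5 1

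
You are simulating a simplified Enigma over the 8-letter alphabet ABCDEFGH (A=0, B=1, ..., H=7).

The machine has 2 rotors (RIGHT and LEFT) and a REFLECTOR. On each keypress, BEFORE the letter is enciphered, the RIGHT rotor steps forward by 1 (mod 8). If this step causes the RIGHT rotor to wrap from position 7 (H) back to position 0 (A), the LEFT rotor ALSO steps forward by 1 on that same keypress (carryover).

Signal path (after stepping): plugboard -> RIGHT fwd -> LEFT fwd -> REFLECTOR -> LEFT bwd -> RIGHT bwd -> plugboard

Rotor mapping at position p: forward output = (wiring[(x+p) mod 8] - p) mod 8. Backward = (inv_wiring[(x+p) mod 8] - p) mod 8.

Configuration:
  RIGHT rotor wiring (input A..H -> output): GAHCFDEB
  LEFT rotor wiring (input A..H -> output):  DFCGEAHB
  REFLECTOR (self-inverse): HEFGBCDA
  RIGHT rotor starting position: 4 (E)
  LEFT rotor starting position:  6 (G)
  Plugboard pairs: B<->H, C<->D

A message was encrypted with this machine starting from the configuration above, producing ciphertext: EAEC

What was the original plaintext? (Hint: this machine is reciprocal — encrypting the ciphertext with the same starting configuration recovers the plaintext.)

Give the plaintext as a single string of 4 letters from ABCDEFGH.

Answer: GEBF

Derivation:
Char 1 ('E'): step: R->5, L=6; E->plug->E->R->D->L->H->refl->A->L'->F->R'->G->plug->G
Char 2 ('A'): step: R->6, L=6; A->plug->A->R->G->L->G->refl->D->L'->B->R'->E->plug->E
Char 3 ('E'): step: R->7, L=6; E->plug->E->R->D->L->H->refl->A->L'->F->R'->H->plug->B
Char 4 ('C'): step: R->0, L->7 (L advanced); C->plug->D->R->C->L->G->refl->D->L'->D->R'->F->plug->F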